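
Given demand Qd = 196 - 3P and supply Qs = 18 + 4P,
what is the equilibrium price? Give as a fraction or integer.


At equilibrium, Qd = Qs.
196 - 3P = 18 + 4P
196 - 18 = 3P + 4P
178 = 7P
P* = 178/7 = 178/7

178/7


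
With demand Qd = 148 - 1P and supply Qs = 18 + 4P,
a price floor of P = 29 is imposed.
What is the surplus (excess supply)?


At P = 29:
Qd = 148 - 1*29 = 119
Qs = 18 + 4*29 = 134
Surplus = Qs - Qd = 134 - 119 = 15

15


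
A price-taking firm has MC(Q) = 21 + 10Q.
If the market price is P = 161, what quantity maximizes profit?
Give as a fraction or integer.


In perfect competition, profit is maximized where P = MC.
161 = 21 + 10Q
140 = 10Q
Q* = 140/10 = 14

14


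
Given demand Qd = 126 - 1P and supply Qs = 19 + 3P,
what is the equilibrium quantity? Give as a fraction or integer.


First find equilibrium price:
126 - 1P = 19 + 3P
P* = 107/4 = 107/4
Then substitute into demand:
Q* = 126 - 1 * 107/4 = 397/4

397/4


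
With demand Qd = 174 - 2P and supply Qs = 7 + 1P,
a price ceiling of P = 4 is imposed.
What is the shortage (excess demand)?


At P = 4:
Qd = 174 - 2*4 = 166
Qs = 7 + 1*4 = 11
Shortage = Qd - Qs = 166 - 11 = 155

155


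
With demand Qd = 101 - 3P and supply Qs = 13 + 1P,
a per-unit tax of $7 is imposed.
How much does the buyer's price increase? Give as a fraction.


With a per-unit tax, the buyer's price increase depends on relative slopes.
Supply slope: d = 1, Demand slope: b = 3
Buyer's price increase = d * tax / (b + d)
= 1 * 7 / (3 + 1)
= 7 / 4 = 7/4

7/4


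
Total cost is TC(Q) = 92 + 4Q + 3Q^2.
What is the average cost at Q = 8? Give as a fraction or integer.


TC(8) = 92 + 4*8 + 3*8^2
TC(8) = 92 + 32 + 192 = 316
AC = TC/Q = 316/8 = 79/2

79/2


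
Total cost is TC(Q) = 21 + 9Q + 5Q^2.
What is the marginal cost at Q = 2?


MC = dTC/dQ = 9 + 2*5*Q
At Q = 2:
MC = 9 + 10*2
MC = 9 + 20 = 29

29


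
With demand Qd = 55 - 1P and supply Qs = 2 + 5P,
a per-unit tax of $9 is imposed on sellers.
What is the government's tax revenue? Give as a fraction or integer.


With tax on sellers, new supply: Qs' = 2 + 5(P - 9)
= 5P - 43
New equilibrium quantity:
Q_new = 116/3
Tax revenue = tax * Q_new = 9 * 116/3 = 348

348


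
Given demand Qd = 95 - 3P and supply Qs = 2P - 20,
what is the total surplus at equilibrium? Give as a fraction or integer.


Find equilibrium: 95 - 3P = 2P - 20
95 + 20 = 5P
P* = 115/5 = 23
Q* = 2*23 - 20 = 26
Inverse demand: P = 95/3 - Q/3, so P_max = 95/3
Inverse supply: P = 10 + Q/2, so P_min = 10
CS = (1/2) * 26 * (95/3 - 23) = 338/3
PS = (1/2) * 26 * (23 - 10) = 169
TS = CS + PS = 338/3 + 169 = 845/3

845/3


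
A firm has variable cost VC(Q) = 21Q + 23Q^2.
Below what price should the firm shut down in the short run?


AVC(Q) = VC(Q)/Q = 21 + 23Q
AVC is increasing in Q, so minimum AVC is at Q -> 0+.
Min AVC = 21
The firm should shut down if P < 21.

21


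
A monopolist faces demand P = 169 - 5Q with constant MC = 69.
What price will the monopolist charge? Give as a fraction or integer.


MR = 169 - 10Q
Set MR = MC: 169 - 10Q = 69
Q* = 10
Substitute into demand:
P* = 169 - 5*10 = 119

119


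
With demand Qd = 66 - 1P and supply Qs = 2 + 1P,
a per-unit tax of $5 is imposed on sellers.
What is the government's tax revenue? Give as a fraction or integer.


With tax on sellers, new supply: Qs' = 2 + 1(P - 5)
= 1P - 3
New equilibrium quantity:
Q_new = 63/2
Tax revenue = tax * Q_new = 5 * 63/2 = 315/2

315/2


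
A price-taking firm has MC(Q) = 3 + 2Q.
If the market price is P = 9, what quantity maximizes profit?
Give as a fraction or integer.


In perfect competition, profit is maximized where P = MC.
9 = 3 + 2Q
6 = 2Q
Q* = 6/2 = 3

3


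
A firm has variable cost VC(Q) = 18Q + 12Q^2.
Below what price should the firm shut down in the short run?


AVC(Q) = VC(Q)/Q = 18 + 12Q
AVC is increasing in Q, so minimum AVC is at Q -> 0+.
Min AVC = 18
The firm should shut down if P < 18.

18


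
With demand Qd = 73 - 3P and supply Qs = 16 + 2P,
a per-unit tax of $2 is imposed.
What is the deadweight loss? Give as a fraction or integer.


Pre-tax equilibrium quantity: Q* = 194/5
Post-tax equilibrium quantity: Q_tax = 182/5
Reduction in quantity: Q* - Q_tax = 12/5
DWL = (1/2) * tax * (Q* - Q_tax)
DWL = (1/2) * 2 * 12/5 = 12/5

12/5


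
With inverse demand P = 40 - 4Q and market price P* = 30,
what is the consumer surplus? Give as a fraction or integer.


Maximum willingness to pay (at Q=0): P_max = 40
Quantity demanded at P* = 30:
Q* = (40 - 30)/4 = 5/2
CS = (1/2) * Q* * (P_max - P*)
CS = (1/2) * 5/2 * (40 - 30)
CS = (1/2) * 5/2 * 10 = 25/2

25/2


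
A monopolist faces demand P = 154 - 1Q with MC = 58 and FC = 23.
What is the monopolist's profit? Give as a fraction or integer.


MR = MC: 154 - 2Q = 58
Q* = 48
P* = 154 - 1*48 = 106
Profit = (P* - MC)*Q* - FC
= (106 - 58)*48 - 23
= 48*48 - 23
= 2304 - 23 = 2281

2281


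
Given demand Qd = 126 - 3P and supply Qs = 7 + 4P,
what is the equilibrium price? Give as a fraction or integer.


At equilibrium, Qd = Qs.
126 - 3P = 7 + 4P
126 - 7 = 3P + 4P
119 = 7P
P* = 119/7 = 17

17


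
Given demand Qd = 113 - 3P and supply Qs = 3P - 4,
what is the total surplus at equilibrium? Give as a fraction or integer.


Find equilibrium: 113 - 3P = 3P - 4
113 + 4 = 6P
P* = 117/6 = 39/2
Q* = 3*39/2 - 4 = 109/2
Inverse demand: P = 113/3 - Q/3, so P_max = 113/3
Inverse supply: P = 4/3 + Q/3, so P_min = 4/3
CS = (1/2) * 109/2 * (113/3 - 39/2) = 11881/24
PS = (1/2) * 109/2 * (39/2 - 4/3) = 11881/24
TS = CS + PS = 11881/24 + 11881/24 = 11881/12

11881/12


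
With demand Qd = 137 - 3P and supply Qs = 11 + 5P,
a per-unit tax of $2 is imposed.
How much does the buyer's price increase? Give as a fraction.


With a per-unit tax, the buyer's price increase depends on relative slopes.
Supply slope: d = 5, Demand slope: b = 3
Buyer's price increase = d * tax / (b + d)
= 5 * 2 / (3 + 5)
= 10 / 8 = 5/4

5/4


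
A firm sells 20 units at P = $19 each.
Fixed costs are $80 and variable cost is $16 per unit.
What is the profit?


Total Revenue = P * Q = 19 * 20 = $380
Total Cost = FC + VC*Q = 80 + 16*20 = $400
Profit = TR - TC = 380 - 400 = $-20

$-20


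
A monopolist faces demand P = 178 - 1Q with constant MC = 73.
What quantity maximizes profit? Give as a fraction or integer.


TR = P*Q = (178 - 1Q)Q = 178Q - 1Q^2
MR = dTR/dQ = 178 - 2Q
Set MR = MC:
178 - 2Q = 73
105 = 2Q
Q* = 105/2 = 105/2

105/2


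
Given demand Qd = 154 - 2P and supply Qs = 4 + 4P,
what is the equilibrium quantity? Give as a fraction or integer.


First find equilibrium price:
154 - 2P = 4 + 4P
P* = 150/6 = 25
Then substitute into demand:
Q* = 154 - 2 * 25 = 104

104


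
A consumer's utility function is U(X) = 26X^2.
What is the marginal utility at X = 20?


MU = dU/dX = 26*2*X^(2-1)
MU = 52*X^1
At X = 20:
MU = 52 * 20^1
MU = 52 * 20 = 1040

1040


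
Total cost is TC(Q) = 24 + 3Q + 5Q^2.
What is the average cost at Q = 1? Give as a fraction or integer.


TC(1) = 24 + 3*1 + 5*1^2
TC(1) = 24 + 3 + 5 = 32
AC = TC/Q = 32/1 = 32

32


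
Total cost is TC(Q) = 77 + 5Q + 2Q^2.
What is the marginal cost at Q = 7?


MC = dTC/dQ = 5 + 2*2*Q
At Q = 7:
MC = 5 + 4*7
MC = 5 + 28 = 33

33


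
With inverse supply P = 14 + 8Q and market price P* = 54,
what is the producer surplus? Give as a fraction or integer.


Minimum supply price (at Q=0): P_min = 14
Quantity supplied at P* = 54:
Q* = (54 - 14)/8 = 5
PS = (1/2) * Q* * (P* - P_min)
PS = (1/2) * 5 * (54 - 14)
PS = (1/2) * 5 * 40 = 100

100


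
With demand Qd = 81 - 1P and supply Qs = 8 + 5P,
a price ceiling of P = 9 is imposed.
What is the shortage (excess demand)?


At P = 9:
Qd = 81 - 1*9 = 72
Qs = 8 + 5*9 = 53
Shortage = Qd - Qs = 72 - 53 = 19

19


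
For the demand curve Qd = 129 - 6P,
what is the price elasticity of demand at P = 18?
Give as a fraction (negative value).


dQ/dP = -6
At P = 18: Q = 129 - 6*18 = 21
E = (dQ/dP)(P/Q) = (-6)(18/21) = -36/7

-36/7


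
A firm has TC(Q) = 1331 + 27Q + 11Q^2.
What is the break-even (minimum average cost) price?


AC(Q) = 1331/Q + 27 + 11Q
To minimize: dAC/dQ = -1331/Q^2 + 11 = 0
Q^2 = 1331/11 = 121
Q* = 11
Min AC = 1331/11 + 27 + 11*11
Min AC = 121 + 27 + 121 = 269

269


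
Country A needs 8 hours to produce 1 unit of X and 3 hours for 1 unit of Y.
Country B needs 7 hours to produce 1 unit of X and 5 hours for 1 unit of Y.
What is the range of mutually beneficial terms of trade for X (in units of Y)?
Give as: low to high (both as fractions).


Opportunity cost of X for Country A = hours_X / hours_Y = 8/3 = 8/3 units of Y
Opportunity cost of X for Country B = hours_X / hours_Y = 7/5 = 7/5 units of Y
Terms of trade must be between the two opportunity costs.
Range: 7/5 to 8/3

7/5 to 8/3


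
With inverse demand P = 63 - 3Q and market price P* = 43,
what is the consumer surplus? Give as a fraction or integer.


Maximum willingness to pay (at Q=0): P_max = 63
Quantity demanded at P* = 43:
Q* = (63 - 43)/3 = 20/3
CS = (1/2) * Q* * (P_max - P*)
CS = (1/2) * 20/3 * (63 - 43)
CS = (1/2) * 20/3 * 20 = 200/3

200/3


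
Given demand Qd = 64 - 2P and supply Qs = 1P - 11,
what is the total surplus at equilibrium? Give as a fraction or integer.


Find equilibrium: 64 - 2P = 1P - 11
64 + 11 = 3P
P* = 75/3 = 25
Q* = 1*25 - 11 = 14
Inverse demand: P = 32 - Q/2, so P_max = 32
Inverse supply: P = 11 + Q/1, so P_min = 11
CS = (1/2) * 14 * (32 - 25) = 49
PS = (1/2) * 14 * (25 - 11) = 98
TS = CS + PS = 49 + 98 = 147

147


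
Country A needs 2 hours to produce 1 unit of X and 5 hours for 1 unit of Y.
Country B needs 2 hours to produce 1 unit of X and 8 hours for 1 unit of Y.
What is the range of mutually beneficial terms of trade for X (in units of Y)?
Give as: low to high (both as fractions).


Opportunity cost of X for Country A = hours_X / hours_Y = 2/5 = 2/5 units of Y
Opportunity cost of X for Country B = hours_X / hours_Y = 2/8 = 1/4 units of Y
Terms of trade must be between the two opportunity costs.
Range: 1/4 to 2/5

1/4 to 2/5


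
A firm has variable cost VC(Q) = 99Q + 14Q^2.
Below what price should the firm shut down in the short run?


AVC(Q) = VC(Q)/Q = 99 + 14Q
AVC is increasing in Q, so minimum AVC is at Q -> 0+.
Min AVC = 99
The firm should shut down if P < 99.

99


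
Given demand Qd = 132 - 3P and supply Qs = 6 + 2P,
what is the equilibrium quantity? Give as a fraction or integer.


First find equilibrium price:
132 - 3P = 6 + 2P
P* = 126/5 = 126/5
Then substitute into demand:
Q* = 132 - 3 * 126/5 = 282/5

282/5


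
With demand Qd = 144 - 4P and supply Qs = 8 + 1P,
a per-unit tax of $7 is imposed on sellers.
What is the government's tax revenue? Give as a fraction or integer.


With tax on sellers, new supply: Qs' = 8 + 1(P - 7)
= 1 + 1P
New equilibrium quantity:
Q_new = 148/5
Tax revenue = tax * Q_new = 7 * 148/5 = 1036/5

1036/5


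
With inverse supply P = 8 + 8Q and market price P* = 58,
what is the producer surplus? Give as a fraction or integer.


Minimum supply price (at Q=0): P_min = 8
Quantity supplied at P* = 58:
Q* = (58 - 8)/8 = 25/4
PS = (1/2) * Q* * (P* - P_min)
PS = (1/2) * 25/4 * (58 - 8)
PS = (1/2) * 25/4 * 50 = 625/4

625/4


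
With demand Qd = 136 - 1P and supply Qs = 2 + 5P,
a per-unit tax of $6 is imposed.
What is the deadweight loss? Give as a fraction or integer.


Pre-tax equilibrium quantity: Q* = 341/3
Post-tax equilibrium quantity: Q_tax = 326/3
Reduction in quantity: Q* - Q_tax = 5
DWL = (1/2) * tax * (Q* - Q_tax)
DWL = (1/2) * 6 * 5 = 15

15


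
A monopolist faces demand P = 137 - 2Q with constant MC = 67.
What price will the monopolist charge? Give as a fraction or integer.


MR = 137 - 4Q
Set MR = MC: 137 - 4Q = 67
Q* = 35/2
Substitute into demand:
P* = 137 - 2*35/2 = 102

102


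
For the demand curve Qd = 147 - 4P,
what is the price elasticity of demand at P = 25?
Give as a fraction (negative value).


dQ/dP = -4
At P = 25: Q = 147 - 4*25 = 47
E = (dQ/dP)(P/Q) = (-4)(25/47) = -100/47

-100/47


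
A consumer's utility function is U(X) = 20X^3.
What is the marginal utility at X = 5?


MU = dU/dX = 20*3*X^(3-1)
MU = 60*X^2
At X = 5:
MU = 60 * 5^2
MU = 60 * 25 = 1500

1500


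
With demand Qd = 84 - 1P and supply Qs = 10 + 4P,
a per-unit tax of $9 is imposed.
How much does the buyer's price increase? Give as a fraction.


With a per-unit tax, the buyer's price increase depends on relative slopes.
Supply slope: d = 4, Demand slope: b = 1
Buyer's price increase = d * tax / (b + d)
= 4 * 9 / (1 + 4)
= 36 / 5 = 36/5

36/5


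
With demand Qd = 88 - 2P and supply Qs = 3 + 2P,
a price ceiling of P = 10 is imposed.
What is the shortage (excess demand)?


At P = 10:
Qd = 88 - 2*10 = 68
Qs = 3 + 2*10 = 23
Shortage = Qd - Qs = 68 - 23 = 45

45


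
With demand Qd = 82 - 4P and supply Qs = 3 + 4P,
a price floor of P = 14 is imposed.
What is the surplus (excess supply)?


At P = 14:
Qd = 82 - 4*14 = 26
Qs = 3 + 4*14 = 59
Surplus = Qs - Qd = 59 - 26 = 33

33


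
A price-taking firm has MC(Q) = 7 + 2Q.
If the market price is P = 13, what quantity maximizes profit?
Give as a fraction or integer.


In perfect competition, profit is maximized where P = MC.
13 = 7 + 2Q
6 = 2Q
Q* = 6/2 = 3

3


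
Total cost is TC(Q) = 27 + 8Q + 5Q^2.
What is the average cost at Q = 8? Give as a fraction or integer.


TC(8) = 27 + 8*8 + 5*8^2
TC(8) = 27 + 64 + 320 = 411
AC = TC/Q = 411/8 = 411/8

411/8


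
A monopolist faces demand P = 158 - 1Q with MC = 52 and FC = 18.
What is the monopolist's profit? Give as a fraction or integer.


MR = MC: 158 - 2Q = 52
Q* = 53
P* = 158 - 1*53 = 105
Profit = (P* - MC)*Q* - FC
= (105 - 52)*53 - 18
= 53*53 - 18
= 2809 - 18 = 2791

2791


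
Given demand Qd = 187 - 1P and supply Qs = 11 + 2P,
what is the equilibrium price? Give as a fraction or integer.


At equilibrium, Qd = Qs.
187 - 1P = 11 + 2P
187 - 11 = 1P + 2P
176 = 3P
P* = 176/3 = 176/3

176/3


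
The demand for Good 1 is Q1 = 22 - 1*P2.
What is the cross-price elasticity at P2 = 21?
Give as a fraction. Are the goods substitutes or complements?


dQ1/dP2 = -1
At P2 = 21: Q1 = 22 - 1*21 = 1
Exy = (dQ1/dP2)(P2/Q1) = -1 * 21 / 1 = -21
Since Exy < 0, the goods are complements.

-21 (complements)


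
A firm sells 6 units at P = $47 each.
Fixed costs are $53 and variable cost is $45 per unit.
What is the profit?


Total Revenue = P * Q = 47 * 6 = $282
Total Cost = FC + VC*Q = 53 + 45*6 = $323
Profit = TR - TC = 282 - 323 = $-41

$-41


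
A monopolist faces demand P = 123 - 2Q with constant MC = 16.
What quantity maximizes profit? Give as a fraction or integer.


TR = P*Q = (123 - 2Q)Q = 123Q - 2Q^2
MR = dTR/dQ = 123 - 4Q
Set MR = MC:
123 - 4Q = 16
107 = 4Q
Q* = 107/4 = 107/4

107/4


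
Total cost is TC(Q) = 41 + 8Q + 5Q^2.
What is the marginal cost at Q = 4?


MC = dTC/dQ = 8 + 2*5*Q
At Q = 4:
MC = 8 + 10*4
MC = 8 + 40 = 48

48


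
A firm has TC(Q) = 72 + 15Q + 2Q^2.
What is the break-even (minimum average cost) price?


AC(Q) = 72/Q + 15 + 2Q
To minimize: dAC/dQ = -72/Q^2 + 2 = 0
Q^2 = 72/2 = 36
Q* = 6
Min AC = 72/6 + 15 + 2*6
Min AC = 12 + 15 + 12 = 39

39


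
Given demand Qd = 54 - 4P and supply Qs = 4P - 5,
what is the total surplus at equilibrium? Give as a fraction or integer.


Find equilibrium: 54 - 4P = 4P - 5
54 + 5 = 8P
P* = 59/8 = 59/8
Q* = 4*59/8 - 5 = 49/2
Inverse demand: P = 27/2 - Q/4, so P_max = 27/2
Inverse supply: P = 5/4 + Q/4, so P_min = 5/4
CS = (1/2) * 49/2 * (27/2 - 59/8) = 2401/32
PS = (1/2) * 49/2 * (59/8 - 5/4) = 2401/32
TS = CS + PS = 2401/32 + 2401/32 = 2401/16

2401/16


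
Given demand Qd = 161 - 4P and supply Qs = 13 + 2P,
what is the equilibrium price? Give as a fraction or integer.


At equilibrium, Qd = Qs.
161 - 4P = 13 + 2P
161 - 13 = 4P + 2P
148 = 6P
P* = 148/6 = 74/3

74/3


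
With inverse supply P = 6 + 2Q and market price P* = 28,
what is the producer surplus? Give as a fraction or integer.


Minimum supply price (at Q=0): P_min = 6
Quantity supplied at P* = 28:
Q* = (28 - 6)/2 = 11
PS = (1/2) * Q* * (P* - P_min)
PS = (1/2) * 11 * (28 - 6)
PS = (1/2) * 11 * 22 = 121

121


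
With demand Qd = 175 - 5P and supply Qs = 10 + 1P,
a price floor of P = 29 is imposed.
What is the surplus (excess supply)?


At P = 29:
Qd = 175 - 5*29 = 30
Qs = 10 + 1*29 = 39
Surplus = Qs - Qd = 39 - 30 = 9

9


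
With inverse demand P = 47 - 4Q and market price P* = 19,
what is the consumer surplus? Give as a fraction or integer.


Maximum willingness to pay (at Q=0): P_max = 47
Quantity demanded at P* = 19:
Q* = (47 - 19)/4 = 7
CS = (1/2) * Q* * (P_max - P*)
CS = (1/2) * 7 * (47 - 19)
CS = (1/2) * 7 * 28 = 98

98


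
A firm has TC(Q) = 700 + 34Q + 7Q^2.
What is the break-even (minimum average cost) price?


AC(Q) = 700/Q + 34 + 7Q
To minimize: dAC/dQ = -700/Q^2 + 7 = 0
Q^2 = 700/7 = 100
Q* = 10
Min AC = 700/10 + 34 + 7*10
Min AC = 70 + 34 + 70 = 174

174


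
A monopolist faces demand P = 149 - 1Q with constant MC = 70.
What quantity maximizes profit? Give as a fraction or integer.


TR = P*Q = (149 - 1Q)Q = 149Q - 1Q^2
MR = dTR/dQ = 149 - 2Q
Set MR = MC:
149 - 2Q = 70
79 = 2Q
Q* = 79/2 = 79/2

79/2


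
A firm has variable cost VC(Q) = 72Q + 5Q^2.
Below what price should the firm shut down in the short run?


AVC(Q) = VC(Q)/Q = 72 + 5Q
AVC is increasing in Q, so minimum AVC is at Q -> 0+.
Min AVC = 72
The firm should shut down if P < 72.

72


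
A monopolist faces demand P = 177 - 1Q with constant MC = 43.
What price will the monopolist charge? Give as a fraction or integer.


MR = 177 - 2Q
Set MR = MC: 177 - 2Q = 43
Q* = 67
Substitute into demand:
P* = 177 - 1*67 = 110

110


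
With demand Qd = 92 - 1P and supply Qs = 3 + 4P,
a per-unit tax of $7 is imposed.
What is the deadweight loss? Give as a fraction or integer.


Pre-tax equilibrium quantity: Q* = 371/5
Post-tax equilibrium quantity: Q_tax = 343/5
Reduction in quantity: Q* - Q_tax = 28/5
DWL = (1/2) * tax * (Q* - Q_tax)
DWL = (1/2) * 7 * 28/5 = 98/5

98/5


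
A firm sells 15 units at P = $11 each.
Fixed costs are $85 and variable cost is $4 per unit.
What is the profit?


Total Revenue = P * Q = 11 * 15 = $165
Total Cost = FC + VC*Q = 85 + 4*15 = $145
Profit = TR - TC = 165 - 145 = $20

$20


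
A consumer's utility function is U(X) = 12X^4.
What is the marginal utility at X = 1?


MU = dU/dX = 12*4*X^(4-1)
MU = 48*X^3
At X = 1:
MU = 48 * 1^3
MU = 48 * 1 = 48

48


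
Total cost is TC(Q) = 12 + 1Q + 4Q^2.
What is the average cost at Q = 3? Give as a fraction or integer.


TC(3) = 12 + 1*3 + 4*3^2
TC(3) = 12 + 3 + 36 = 51
AC = TC/Q = 51/3 = 17

17


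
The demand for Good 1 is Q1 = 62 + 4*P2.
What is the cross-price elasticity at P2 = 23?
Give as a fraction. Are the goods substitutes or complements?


dQ1/dP2 = 4
At P2 = 23: Q1 = 62 + 4*23 = 154
Exy = (dQ1/dP2)(P2/Q1) = 4 * 23 / 154 = 46/77
Since Exy > 0, the goods are substitutes.

46/77 (substitutes)


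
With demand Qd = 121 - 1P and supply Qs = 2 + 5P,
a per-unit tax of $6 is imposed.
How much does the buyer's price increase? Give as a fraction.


With a per-unit tax, the buyer's price increase depends on relative slopes.
Supply slope: d = 5, Demand slope: b = 1
Buyer's price increase = d * tax / (b + d)
= 5 * 6 / (1 + 5)
= 30 / 6 = 5

5


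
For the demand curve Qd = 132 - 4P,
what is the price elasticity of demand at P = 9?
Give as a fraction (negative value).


dQ/dP = -4
At P = 9: Q = 132 - 4*9 = 96
E = (dQ/dP)(P/Q) = (-4)(9/96) = -3/8

-3/8


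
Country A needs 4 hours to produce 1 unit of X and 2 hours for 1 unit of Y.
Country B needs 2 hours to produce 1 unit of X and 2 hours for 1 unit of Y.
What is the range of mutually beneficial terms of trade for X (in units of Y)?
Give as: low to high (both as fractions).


Opportunity cost of X for Country A = hours_X / hours_Y = 4/2 = 2 units of Y
Opportunity cost of X for Country B = hours_X / hours_Y = 2/2 = 1 units of Y
Terms of trade must be between the two opportunity costs.
Range: 1 to 2

1 to 2


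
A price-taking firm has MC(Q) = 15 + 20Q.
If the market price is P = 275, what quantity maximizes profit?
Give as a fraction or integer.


In perfect competition, profit is maximized where P = MC.
275 = 15 + 20Q
260 = 20Q
Q* = 260/20 = 13

13


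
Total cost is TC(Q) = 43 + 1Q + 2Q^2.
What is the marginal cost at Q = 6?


MC = dTC/dQ = 1 + 2*2*Q
At Q = 6:
MC = 1 + 4*6
MC = 1 + 24 = 25

25


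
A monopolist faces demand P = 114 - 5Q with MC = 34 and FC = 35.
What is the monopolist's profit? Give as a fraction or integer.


MR = MC: 114 - 10Q = 34
Q* = 8
P* = 114 - 5*8 = 74
Profit = (P* - MC)*Q* - FC
= (74 - 34)*8 - 35
= 40*8 - 35
= 320 - 35 = 285

285


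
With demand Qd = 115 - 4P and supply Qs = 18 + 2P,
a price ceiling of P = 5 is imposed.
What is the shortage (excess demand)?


At P = 5:
Qd = 115 - 4*5 = 95
Qs = 18 + 2*5 = 28
Shortage = Qd - Qs = 95 - 28 = 67

67


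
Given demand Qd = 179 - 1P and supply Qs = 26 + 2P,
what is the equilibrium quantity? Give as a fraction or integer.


First find equilibrium price:
179 - 1P = 26 + 2P
P* = 153/3 = 51
Then substitute into demand:
Q* = 179 - 1 * 51 = 128

128


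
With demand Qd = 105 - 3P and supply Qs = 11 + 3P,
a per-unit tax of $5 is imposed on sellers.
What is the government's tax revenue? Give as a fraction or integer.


With tax on sellers, new supply: Qs' = 11 + 3(P - 5)
= 3P - 4
New equilibrium quantity:
Q_new = 101/2
Tax revenue = tax * Q_new = 5 * 101/2 = 505/2

505/2


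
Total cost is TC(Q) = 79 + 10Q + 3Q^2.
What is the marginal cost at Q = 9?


MC = dTC/dQ = 10 + 2*3*Q
At Q = 9:
MC = 10 + 6*9
MC = 10 + 54 = 64

64


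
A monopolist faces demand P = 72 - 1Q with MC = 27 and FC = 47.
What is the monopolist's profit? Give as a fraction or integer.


MR = MC: 72 - 2Q = 27
Q* = 45/2
P* = 72 - 1*45/2 = 99/2
Profit = (P* - MC)*Q* - FC
= (99/2 - 27)*45/2 - 47
= 45/2*45/2 - 47
= 2025/4 - 47 = 1837/4

1837/4


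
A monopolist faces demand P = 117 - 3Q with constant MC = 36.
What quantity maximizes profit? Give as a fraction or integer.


TR = P*Q = (117 - 3Q)Q = 117Q - 3Q^2
MR = dTR/dQ = 117 - 6Q
Set MR = MC:
117 - 6Q = 36
81 = 6Q
Q* = 81/6 = 27/2

27/2


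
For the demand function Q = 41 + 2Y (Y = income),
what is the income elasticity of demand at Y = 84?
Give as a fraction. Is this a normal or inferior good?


dQ/dY = 2
At Y = 84: Q = 41 + 2*84 = 209
Ey = (dQ/dY)(Y/Q) = 2 * 84 / 209 = 168/209
Since Ey > 0, this is a normal good.

168/209 (normal good)


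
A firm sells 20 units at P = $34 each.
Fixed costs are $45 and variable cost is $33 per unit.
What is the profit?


Total Revenue = P * Q = 34 * 20 = $680
Total Cost = FC + VC*Q = 45 + 33*20 = $705
Profit = TR - TC = 680 - 705 = $-25

$-25


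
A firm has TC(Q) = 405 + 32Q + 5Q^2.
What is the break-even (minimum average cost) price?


AC(Q) = 405/Q + 32 + 5Q
To minimize: dAC/dQ = -405/Q^2 + 5 = 0
Q^2 = 405/5 = 81
Q* = 9
Min AC = 405/9 + 32 + 5*9
Min AC = 45 + 32 + 45 = 122

122


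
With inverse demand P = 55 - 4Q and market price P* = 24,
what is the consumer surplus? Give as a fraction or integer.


Maximum willingness to pay (at Q=0): P_max = 55
Quantity demanded at P* = 24:
Q* = (55 - 24)/4 = 31/4
CS = (1/2) * Q* * (P_max - P*)
CS = (1/2) * 31/4 * (55 - 24)
CS = (1/2) * 31/4 * 31 = 961/8

961/8


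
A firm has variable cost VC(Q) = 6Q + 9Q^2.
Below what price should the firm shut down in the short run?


AVC(Q) = VC(Q)/Q = 6 + 9Q
AVC is increasing in Q, so minimum AVC is at Q -> 0+.
Min AVC = 6
The firm should shut down if P < 6.

6


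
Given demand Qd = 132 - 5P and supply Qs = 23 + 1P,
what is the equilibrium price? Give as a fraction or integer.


At equilibrium, Qd = Qs.
132 - 5P = 23 + 1P
132 - 23 = 5P + 1P
109 = 6P
P* = 109/6 = 109/6

109/6


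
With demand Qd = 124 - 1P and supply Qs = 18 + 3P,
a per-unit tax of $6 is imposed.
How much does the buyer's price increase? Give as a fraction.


With a per-unit tax, the buyer's price increase depends on relative slopes.
Supply slope: d = 3, Demand slope: b = 1
Buyer's price increase = d * tax / (b + d)
= 3 * 6 / (1 + 3)
= 18 / 4 = 9/2

9/2


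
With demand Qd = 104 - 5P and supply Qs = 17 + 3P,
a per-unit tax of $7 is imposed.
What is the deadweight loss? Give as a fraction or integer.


Pre-tax equilibrium quantity: Q* = 397/8
Post-tax equilibrium quantity: Q_tax = 73/2
Reduction in quantity: Q* - Q_tax = 105/8
DWL = (1/2) * tax * (Q* - Q_tax)
DWL = (1/2) * 7 * 105/8 = 735/16

735/16


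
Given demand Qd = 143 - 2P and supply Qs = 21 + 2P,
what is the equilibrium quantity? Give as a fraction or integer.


First find equilibrium price:
143 - 2P = 21 + 2P
P* = 122/4 = 61/2
Then substitute into demand:
Q* = 143 - 2 * 61/2 = 82

82


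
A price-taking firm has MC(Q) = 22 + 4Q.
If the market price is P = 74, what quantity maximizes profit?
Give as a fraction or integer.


In perfect competition, profit is maximized where P = MC.
74 = 22 + 4Q
52 = 4Q
Q* = 52/4 = 13

13


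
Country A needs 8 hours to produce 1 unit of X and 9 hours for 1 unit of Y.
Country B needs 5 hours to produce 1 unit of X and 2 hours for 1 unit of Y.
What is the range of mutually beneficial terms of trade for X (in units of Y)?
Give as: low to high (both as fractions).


Opportunity cost of X for Country A = hours_X / hours_Y = 8/9 = 8/9 units of Y
Opportunity cost of X for Country B = hours_X / hours_Y = 5/2 = 5/2 units of Y
Terms of trade must be between the two opportunity costs.
Range: 8/9 to 5/2

8/9 to 5/2


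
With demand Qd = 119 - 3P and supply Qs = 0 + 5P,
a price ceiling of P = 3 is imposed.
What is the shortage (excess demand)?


At P = 3:
Qd = 119 - 3*3 = 110
Qs = 0 + 5*3 = 15
Shortage = Qd - Qs = 110 - 15 = 95

95


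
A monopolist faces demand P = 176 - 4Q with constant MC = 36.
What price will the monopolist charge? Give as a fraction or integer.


MR = 176 - 8Q
Set MR = MC: 176 - 8Q = 36
Q* = 35/2
Substitute into demand:
P* = 176 - 4*35/2 = 106

106


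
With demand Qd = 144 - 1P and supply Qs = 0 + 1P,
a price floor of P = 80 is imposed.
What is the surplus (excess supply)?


At P = 80:
Qd = 144 - 1*80 = 64
Qs = 0 + 1*80 = 80
Surplus = Qs - Qd = 80 - 64 = 16

16


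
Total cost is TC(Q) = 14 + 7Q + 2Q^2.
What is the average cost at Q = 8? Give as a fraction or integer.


TC(8) = 14 + 7*8 + 2*8^2
TC(8) = 14 + 56 + 128 = 198
AC = TC/Q = 198/8 = 99/4

99/4


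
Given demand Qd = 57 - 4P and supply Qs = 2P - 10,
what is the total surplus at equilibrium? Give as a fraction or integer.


Find equilibrium: 57 - 4P = 2P - 10
57 + 10 = 6P
P* = 67/6 = 67/6
Q* = 2*67/6 - 10 = 37/3
Inverse demand: P = 57/4 - Q/4, so P_max = 57/4
Inverse supply: P = 5 + Q/2, so P_min = 5
CS = (1/2) * 37/3 * (57/4 - 67/6) = 1369/72
PS = (1/2) * 37/3 * (67/6 - 5) = 1369/36
TS = CS + PS = 1369/72 + 1369/36 = 1369/24

1369/24


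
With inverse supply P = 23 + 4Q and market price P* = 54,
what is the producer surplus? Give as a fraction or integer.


Minimum supply price (at Q=0): P_min = 23
Quantity supplied at P* = 54:
Q* = (54 - 23)/4 = 31/4
PS = (1/2) * Q* * (P* - P_min)
PS = (1/2) * 31/4 * (54 - 23)
PS = (1/2) * 31/4 * 31 = 961/8

961/8


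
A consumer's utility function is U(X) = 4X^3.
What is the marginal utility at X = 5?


MU = dU/dX = 4*3*X^(3-1)
MU = 12*X^2
At X = 5:
MU = 12 * 5^2
MU = 12 * 25 = 300

300


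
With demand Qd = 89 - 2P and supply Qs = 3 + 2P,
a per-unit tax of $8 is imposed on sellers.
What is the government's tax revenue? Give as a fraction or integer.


With tax on sellers, new supply: Qs' = 3 + 2(P - 8)
= 2P - 13
New equilibrium quantity:
Q_new = 38
Tax revenue = tax * Q_new = 8 * 38 = 304

304


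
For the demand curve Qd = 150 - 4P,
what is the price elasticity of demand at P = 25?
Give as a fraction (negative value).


dQ/dP = -4
At P = 25: Q = 150 - 4*25 = 50
E = (dQ/dP)(P/Q) = (-4)(25/50) = -2

-2


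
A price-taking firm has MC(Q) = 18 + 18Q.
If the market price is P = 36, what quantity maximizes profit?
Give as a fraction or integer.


In perfect competition, profit is maximized where P = MC.
36 = 18 + 18Q
18 = 18Q
Q* = 18/18 = 1

1


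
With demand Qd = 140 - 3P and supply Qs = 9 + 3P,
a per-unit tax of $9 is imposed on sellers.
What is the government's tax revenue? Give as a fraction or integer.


With tax on sellers, new supply: Qs' = 9 + 3(P - 9)
= 3P - 18
New equilibrium quantity:
Q_new = 61
Tax revenue = tax * Q_new = 9 * 61 = 549

549


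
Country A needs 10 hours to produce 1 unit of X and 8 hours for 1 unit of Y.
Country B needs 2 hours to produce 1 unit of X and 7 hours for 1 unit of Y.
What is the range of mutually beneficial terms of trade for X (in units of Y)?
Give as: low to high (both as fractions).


Opportunity cost of X for Country A = hours_X / hours_Y = 10/8 = 5/4 units of Y
Opportunity cost of X for Country B = hours_X / hours_Y = 2/7 = 2/7 units of Y
Terms of trade must be between the two opportunity costs.
Range: 2/7 to 5/4

2/7 to 5/4


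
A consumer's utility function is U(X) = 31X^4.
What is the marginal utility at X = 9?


MU = dU/dX = 31*4*X^(4-1)
MU = 124*X^3
At X = 9:
MU = 124 * 9^3
MU = 124 * 729 = 90396

90396


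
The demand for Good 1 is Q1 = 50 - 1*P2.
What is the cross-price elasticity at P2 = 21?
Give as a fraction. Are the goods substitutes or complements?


dQ1/dP2 = -1
At P2 = 21: Q1 = 50 - 1*21 = 29
Exy = (dQ1/dP2)(P2/Q1) = -1 * 21 / 29 = -21/29
Since Exy < 0, the goods are complements.

-21/29 (complements)


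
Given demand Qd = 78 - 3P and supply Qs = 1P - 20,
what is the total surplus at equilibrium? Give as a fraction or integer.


Find equilibrium: 78 - 3P = 1P - 20
78 + 20 = 4P
P* = 98/4 = 49/2
Q* = 1*49/2 - 20 = 9/2
Inverse demand: P = 26 - Q/3, so P_max = 26
Inverse supply: P = 20 + Q/1, so P_min = 20
CS = (1/2) * 9/2 * (26 - 49/2) = 27/8
PS = (1/2) * 9/2 * (49/2 - 20) = 81/8
TS = CS + PS = 27/8 + 81/8 = 27/2

27/2


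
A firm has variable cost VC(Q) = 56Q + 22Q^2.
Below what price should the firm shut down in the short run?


AVC(Q) = VC(Q)/Q = 56 + 22Q
AVC is increasing in Q, so minimum AVC is at Q -> 0+.
Min AVC = 56
The firm should shut down if P < 56.

56


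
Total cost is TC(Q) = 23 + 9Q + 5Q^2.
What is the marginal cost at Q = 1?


MC = dTC/dQ = 9 + 2*5*Q
At Q = 1:
MC = 9 + 10*1
MC = 9 + 10 = 19

19


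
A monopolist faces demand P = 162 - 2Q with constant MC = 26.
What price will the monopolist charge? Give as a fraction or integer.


MR = 162 - 4Q
Set MR = MC: 162 - 4Q = 26
Q* = 34
Substitute into demand:
P* = 162 - 2*34 = 94

94


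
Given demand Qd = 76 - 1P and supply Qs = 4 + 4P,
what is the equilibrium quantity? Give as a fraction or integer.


First find equilibrium price:
76 - 1P = 4 + 4P
P* = 72/5 = 72/5
Then substitute into demand:
Q* = 76 - 1 * 72/5 = 308/5

308/5


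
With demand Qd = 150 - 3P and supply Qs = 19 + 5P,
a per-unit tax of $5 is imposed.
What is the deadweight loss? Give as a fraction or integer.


Pre-tax equilibrium quantity: Q* = 807/8
Post-tax equilibrium quantity: Q_tax = 183/2
Reduction in quantity: Q* - Q_tax = 75/8
DWL = (1/2) * tax * (Q* - Q_tax)
DWL = (1/2) * 5 * 75/8 = 375/16

375/16


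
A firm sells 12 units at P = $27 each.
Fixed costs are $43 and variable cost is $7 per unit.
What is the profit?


Total Revenue = P * Q = 27 * 12 = $324
Total Cost = FC + VC*Q = 43 + 7*12 = $127
Profit = TR - TC = 324 - 127 = $197

$197


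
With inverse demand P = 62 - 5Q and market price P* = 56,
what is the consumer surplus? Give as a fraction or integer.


Maximum willingness to pay (at Q=0): P_max = 62
Quantity demanded at P* = 56:
Q* = (62 - 56)/5 = 6/5
CS = (1/2) * Q* * (P_max - P*)
CS = (1/2) * 6/5 * (62 - 56)
CS = (1/2) * 6/5 * 6 = 18/5

18/5


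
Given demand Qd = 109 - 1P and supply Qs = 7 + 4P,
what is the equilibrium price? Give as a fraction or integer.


At equilibrium, Qd = Qs.
109 - 1P = 7 + 4P
109 - 7 = 1P + 4P
102 = 5P
P* = 102/5 = 102/5

102/5


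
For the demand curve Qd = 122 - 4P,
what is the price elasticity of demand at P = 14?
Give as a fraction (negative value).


dQ/dP = -4
At P = 14: Q = 122 - 4*14 = 66
E = (dQ/dP)(P/Q) = (-4)(14/66) = -28/33

-28/33


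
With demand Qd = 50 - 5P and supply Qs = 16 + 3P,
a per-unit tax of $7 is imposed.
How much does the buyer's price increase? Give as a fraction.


With a per-unit tax, the buyer's price increase depends on relative slopes.
Supply slope: d = 3, Demand slope: b = 5
Buyer's price increase = d * tax / (b + d)
= 3 * 7 / (5 + 3)
= 21 / 8 = 21/8

21/8


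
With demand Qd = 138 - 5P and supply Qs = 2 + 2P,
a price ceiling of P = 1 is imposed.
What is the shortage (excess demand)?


At P = 1:
Qd = 138 - 5*1 = 133
Qs = 2 + 2*1 = 4
Shortage = Qd - Qs = 133 - 4 = 129

129


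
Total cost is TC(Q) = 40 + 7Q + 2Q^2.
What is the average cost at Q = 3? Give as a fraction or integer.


TC(3) = 40 + 7*3 + 2*3^2
TC(3) = 40 + 21 + 18 = 79
AC = TC/Q = 79/3 = 79/3

79/3


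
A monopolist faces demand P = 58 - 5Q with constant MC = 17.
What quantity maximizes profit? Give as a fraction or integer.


TR = P*Q = (58 - 5Q)Q = 58Q - 5Q^2
MR = dTR/dQ = 58 - 10Q
Set MR = MC:
58 - 10Q = 17
41 = 10Q
Q* = 41/10 = 41/10

41/10


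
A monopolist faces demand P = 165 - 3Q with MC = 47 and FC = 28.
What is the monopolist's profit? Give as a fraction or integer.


MR = MC: 165 - 6Q = 47
Q* = 59/3
P* = 165 - 3*59/3 = 106
Profit = (P* - MC)*Q* - FC
= (106 - 47)*59/3 - 28
= 59*59/3 - 28
= 3481/3 - 28 = 3397/3

3397/3


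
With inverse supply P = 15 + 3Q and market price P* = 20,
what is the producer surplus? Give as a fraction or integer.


Minimum supply price (at Q=0): P_min = 15
Quantity supplied at P* = 20:
Q* = (20 - 15)/3 = 5/3
PS = (1/2) * Q* * (P* - P_min)
PS = (1/2) * 5/3 * (20 - 15)
PS = (1/2) * 5/3 * 5 = 25/6

25/6


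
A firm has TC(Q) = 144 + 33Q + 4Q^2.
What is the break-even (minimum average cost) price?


AC(Q) = 144/Q + 33 + 4Q
To minimize: dAC/dQ = -144/Q^2 + 4 = 0
Q^2 = 144/4 = 36
Q* = 6
Min AC = 144/6 + 33 + 4*6
Min AC = 24 + 33 + 24 = 81

81


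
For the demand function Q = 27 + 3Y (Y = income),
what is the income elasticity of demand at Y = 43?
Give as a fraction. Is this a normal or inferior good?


dQ/dY = 3
At Y = 43: Q = 27 + 3*43 = 156
Ey = (dQ/dY)(Y/Q) = 3 * 43 / 156 = 43/52
Since Ey > 0, this is a normal good.

43/52 (normal good)


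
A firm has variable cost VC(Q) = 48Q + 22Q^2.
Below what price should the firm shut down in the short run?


AVC(Q) = VC(Q)/Q = 48 + 22Q
AVC is increasing in Q, so minimum AVC is at Q -> 0+.
Min AVC = 48
The firm should shut down if P < 48.

48


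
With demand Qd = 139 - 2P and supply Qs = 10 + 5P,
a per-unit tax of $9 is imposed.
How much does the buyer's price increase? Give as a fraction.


With a per-unit tax, the buyer's price increase depends on relative slopes.
Supply slope: d = 5, Demand slope: b = 2
Buyer's price increase = d * tax / (b + d)
= 5 * 9 / (2 + 5)
= 45 / 7 = 45/7

45/7


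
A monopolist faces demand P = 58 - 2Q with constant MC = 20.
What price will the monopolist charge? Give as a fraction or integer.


MR = 58 - 4Q
Set MR = MC: 58 - 4Q = 20
Q* = 19/2
Substitute into demand:
P* = 58 - 2*19/2 = 39

39


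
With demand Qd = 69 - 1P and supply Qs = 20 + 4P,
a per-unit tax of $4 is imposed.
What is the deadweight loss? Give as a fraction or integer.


Pre-tax equilibrium quantity: Q* = 296/5
Post-tax equilibrium quantity: Q_tax = 56
Reduction in quantity: Q* - Q_tax = 16/5
DWL = (1/2) * tax * (Q* - Q_tax)
DWL = (1/2) * 4 * 16/5 = 32/5

32/5


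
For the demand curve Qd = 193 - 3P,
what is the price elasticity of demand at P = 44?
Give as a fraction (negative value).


dQ/dP = -3
At P = 44: Q = 193 - 3*44 = 61
E = (dQ/dP)(P/Q) = (-3)(44/61) = -132/61

-132/61


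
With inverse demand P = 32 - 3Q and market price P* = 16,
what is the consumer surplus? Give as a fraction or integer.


Maximum willingness to pay (at Q=0): P_max = 32
Quantity demanded at P* = 16:
Q* = (32 - 16)/3 = 16/3
CS = (1/2) * Q* * (P_max - P*)
CS = (1/2) * 16/3 * (32 - 16)
CS = (1/2) * 16/3 * 16 = 128/3

128/3


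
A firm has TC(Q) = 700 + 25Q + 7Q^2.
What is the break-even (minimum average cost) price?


AC(Q) = 700/Q + 25 + 7Q
To minimize: dAC/dQ = -700/Q^2 + 7 = 0
Q^2 = 700/7 = 100
Q* = 10
Min AC = 700/10 + 25 + 7*10
Min AC = 70 + 25 + 70 = 165

165


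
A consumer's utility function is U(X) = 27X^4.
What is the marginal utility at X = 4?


MU = dU/dX = 27*4*X^(4-1)
MU = 108*X^3
At X = 4:
MU = 108 * 4^3
MU = 108 * 64 = 6912

6912


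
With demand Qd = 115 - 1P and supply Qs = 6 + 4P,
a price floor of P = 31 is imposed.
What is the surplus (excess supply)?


At P = 31:
Qd = 115 - 1*31 = 84
Qs = 6 + 4*31 = 130
Surplus = Qs - Qd = 130 - 84 = 46

46


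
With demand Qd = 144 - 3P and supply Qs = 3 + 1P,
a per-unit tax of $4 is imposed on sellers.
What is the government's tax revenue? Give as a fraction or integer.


With tax on sellers, new supply: Qs' = 3 + 1(P - 4)
= 1P - 1
New equilibrium quantity:
Q_new = 141/4
Tax revenue = tax * Q_new = 4 * 141/4 = 141

141


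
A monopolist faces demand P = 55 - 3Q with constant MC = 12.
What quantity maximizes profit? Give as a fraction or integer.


TR = P*Q = (55 - 3Q)Q = 55Q - 3Q^2
MR = dTR/dQ = 55 - 6Q
Set MR = MC:
55 - 6Q = 12
43 = 6Q
Q* = 43/6 = 43/6

43/6


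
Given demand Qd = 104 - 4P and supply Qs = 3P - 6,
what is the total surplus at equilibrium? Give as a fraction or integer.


Find equilibrium: 104 - 4P = 3P - 6
104 + 6 = 7P
P* = 110/7 = 110/7
Q* = 3*110/7 - 6 = 288/7
Inverse demand: P = 26 - Q/4, so P_max = 26
Inverse supply: P = 2 + Q/3, so P_min = 2
CS = (1/2) * 288/7 * (26 - 110/7) = 10368/49
PS = (1/2) * 288/7 * (110/7 - 2) = 13824/49
TS = CS + PS = 10368/49 + 13824/49 = 3456/7

3456/7


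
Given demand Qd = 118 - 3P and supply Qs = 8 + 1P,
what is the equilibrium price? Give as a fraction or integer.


At equilibrium, Qd = Qs.
118 - 3P = 8 + 1P
118 - 8 = 3P + 1P
110 = 4P
P* = 110/4 = 55/2

55/2


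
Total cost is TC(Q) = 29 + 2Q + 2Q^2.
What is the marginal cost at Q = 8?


MC = dTC/dQ = 2 + 2*2*Q
At Q = 8:
MC = 2 + 4*8
MC = 2 + 32 = 34

34


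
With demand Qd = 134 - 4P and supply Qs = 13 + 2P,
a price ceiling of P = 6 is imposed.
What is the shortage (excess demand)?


At P = 6:
Qd = 134 - 4*6 = 110
Qs = 13 + 2*6 = 25
Shortage = Qd - Qs = 110 - 25 = 85

85


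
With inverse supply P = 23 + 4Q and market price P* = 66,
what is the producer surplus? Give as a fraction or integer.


Minimum supply price (at Q=0): P_min = 23
Quantity supplied at P* = 66:
Q* = (66 - 23)/4 = 43/4
PS = (1/2) * Q* * (P* - P_min)
PS = (1/2) * 43/4 * (66 - 23)
PS = (1/2) * 43/4 * 43 = 1849/8

1849/8


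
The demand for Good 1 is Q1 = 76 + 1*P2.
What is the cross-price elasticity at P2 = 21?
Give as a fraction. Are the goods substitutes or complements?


dQ1/dP2 = 1
At P2 = 21: Q1 = 76 + 1*21 = 97
Exy = (dQ1/dP2)(P2/Q1) = 1 * 21 / 97 = 21/97
Since Exy > 0, the goods are substitutes.

21/97 (substitutes)


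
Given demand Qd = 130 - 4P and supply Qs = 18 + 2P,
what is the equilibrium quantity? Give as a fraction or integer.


First find equilibrium price:
130 - 4P = 18 + 2P
P* = 112/6 = 56/3
Then substitute into demand:
Q* = 130 - 4 * 56/3 = 166/3

166/3


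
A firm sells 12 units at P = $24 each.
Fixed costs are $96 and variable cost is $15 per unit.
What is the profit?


Total Revenue = P * Q = 24 * 12 = $288
Total Cost = FC + VC*Q = 96 + 15*12 = $276
Profit = TR - TC = 288 - 276 = $12

$12


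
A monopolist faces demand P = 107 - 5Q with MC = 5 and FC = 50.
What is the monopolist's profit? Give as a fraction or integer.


MR = MC: 107 - 10Q = 5
Q* = 51/5
P* = 107 - 5*51/5 = 56
Profit = (P* - MC)*Q* - FC
= (56 - 5)*51/5 - 50
= 51*51/5 - 50
= 2601/5 - 50 = 2351/5

2351/5
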